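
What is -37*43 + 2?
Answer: -1589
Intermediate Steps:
-37*43 + 2 = -1591 + 2 = -1589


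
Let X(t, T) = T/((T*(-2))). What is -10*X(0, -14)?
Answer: 5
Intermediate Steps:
X(t, T) = -1/2 (X(t, T) = T/((-2*T)) = T*(-1/(2*T)) = -1/2)
-10*X(0, -14) = -10*(-1/2) = 5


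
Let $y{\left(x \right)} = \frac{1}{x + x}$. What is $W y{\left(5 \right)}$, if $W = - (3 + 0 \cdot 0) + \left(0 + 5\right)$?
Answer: $\frac{1}{5} \approx 0.2$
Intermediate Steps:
$y{\left(x \right)} = \frac{1}{2 x}$
$W = 2$ ($W = - (3 + 0) + 5 = \left(-1\right) 3 + 5 = -3 + 5 = 2$)
$W y{\left(5 \right)} = 2 \frac{1}{2 \cdot 5} = 2 \cdot \frac{1}{2} \cdot \frac{1}{5} = 2 \cdot \frac{1}{10} = \frac{1}{5}$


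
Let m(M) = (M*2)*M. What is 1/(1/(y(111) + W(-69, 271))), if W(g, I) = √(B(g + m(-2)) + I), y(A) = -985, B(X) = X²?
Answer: -985 + 2*√998 ≈ -921.82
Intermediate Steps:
m(M) = 2*M² (m(M) = (2*M)*M = 2*M²)
W(g, I) = √(I + (8 + g)²) (W(g, I) = √((g + 2*(-2)²)² + I) = √((g + 2*4)² + I) = √((g + 8)² + I) = √((8 + g)² + I) = √(I + (8 + g)²))
1/(1/(y(111) + W(-69, 271))) = 1/(1/(-985 + √(271 + (8 - 69)²))) = 1/(1/(-985 + √(271 + (-61)²))) = 1/(1/(-985 + √(271 + 3721))) = 1/(1/(-985 + √3992)) = 1/(1/(-985 + 2*√998)) = -985 + 2*√998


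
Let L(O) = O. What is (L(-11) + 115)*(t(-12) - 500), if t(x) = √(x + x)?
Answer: -52000 + 208*I*√6 ≈ -52000.0 + 509.49*I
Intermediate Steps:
t(x) = √2*√x (t(x) = √(2*x) = √2*√x)
(L(-11) + 115)*(t(-12) - 500) = (-11 + 115)*(√2*√(-12) - 500) = 104*(√2*(2*I*√3) - 500) = 104*(2*I*√6 - 500) = 104*(-500 + 2*I*√6) = -52000 + 208*I*√6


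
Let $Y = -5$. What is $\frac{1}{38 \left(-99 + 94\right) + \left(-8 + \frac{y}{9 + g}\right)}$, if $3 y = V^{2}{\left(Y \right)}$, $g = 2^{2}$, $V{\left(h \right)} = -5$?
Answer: $- \frac{39}{7697} \approx -0.0050669$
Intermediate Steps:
$g = 4$
$y = \frac{25}{3}$ ($y = \frac{\left(-5\right)^{2}}{3} = \frac{1}{3} \cdot 25 = \frac{25}{3} \approx 8.3333$)
$\frac{1}{38 \left(-99 + 94\right) + \left(-8 + \frac{y}{9 + g}\right)} = \frac{1}{38 \left(-99 + 94\right) - \left(8 - \frac{25}{3 \left(9 + 4\right)}\right)} = \frac{1}{38 \left(-5\right) - \left(8 - \frac{25}{3 \cdot 13}\right)} = \frac{1}{-190 + \left(-8 + \frac{25}{3} \cdot \frac{1}{13}\right)} = \frac{1}{-190 + \left(-8 + \frac{25}{39}\right)} = \frac{1}{-190 - \frac{287}{39}} = \frac{1}{- \frac{7697}{39}} = - \frac{39}{7697}$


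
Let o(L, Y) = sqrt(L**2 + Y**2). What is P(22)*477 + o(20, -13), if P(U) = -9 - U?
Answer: -14787 + sqrt(569) ≈ -14763.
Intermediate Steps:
P(22)*477 + o(20, -13) = (-9 - 1*22)*477 + sqrt(20**2 + (-13)**2) = (-9 - 22)*477 + sqrt(400 + 169) = -31*477 + sqrt(569) = -14787 + sqrt(569)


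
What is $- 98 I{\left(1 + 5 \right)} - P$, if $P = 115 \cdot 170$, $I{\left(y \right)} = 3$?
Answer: $-19844$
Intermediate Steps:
$P = 19550$
$- 98 I{\left(1 + 5 \right)} - P = \left(-98\right) 3 - 19550 = -294 - 19550 = -19844$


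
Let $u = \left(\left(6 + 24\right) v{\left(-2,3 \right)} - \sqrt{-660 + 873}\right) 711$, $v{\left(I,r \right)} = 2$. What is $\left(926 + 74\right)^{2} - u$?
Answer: $957340 + 711 \sqrt{213} \approx 9.6772 \cdot 10^{5}$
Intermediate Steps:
$u = 42660 - 711 \sqrt{213}$ ($u = \left(\left(6 + 24\right) 2 - \sqrt{-660 + 873}\right) 711 = \left(30 \cdot 2 - \sqrt{213}\right) 711 = \left(60 - \sqrt{213}\right) 711 = 42660 - 711 \sqrt{213} \approx 32283.0$)
$\left(926 + 74\right)^{2} - u = \left(926 + 74\right)^{2} - \left(42660 - 711 \sqrt{213}\right) = 1000^{2} - \left(42660 - 711 \sqrt{213}\right) = 1000000 - \left(42660 - 711 \sqrt{213}\right) = 957340 + 711 \sqrt{213}$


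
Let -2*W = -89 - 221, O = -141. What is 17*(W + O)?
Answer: 238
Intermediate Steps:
W = 155 (W = -(-89 - 221)/2 = -½*(-310) = 155)
17*(W + O) = 17*(155 - 141) = 17*14 = 238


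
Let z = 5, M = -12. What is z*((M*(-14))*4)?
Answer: 3360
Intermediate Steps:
z*((M*(-14))*4) = 5*(-12*(-14)*4) = 5*(168*4) = 5*672 = 3360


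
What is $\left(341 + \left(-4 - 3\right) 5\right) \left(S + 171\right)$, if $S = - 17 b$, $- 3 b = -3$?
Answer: $47124$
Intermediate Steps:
$b = 1$ ($b = \left(- \frac{1}{3}\right) \left(-3\right) = 1$)
$S = -17$ ($S = \left(-17\right) 1 = -17$)
$\left(341 + \left(-4 - 3\right) 5\right) \left(S + 171\right) = \left(341 + \left(-4 - 3\right) 5\right) \left(-17 + 171\right) = \left(341 - 35\right) 154 = 306 \cdot 154 = 47124$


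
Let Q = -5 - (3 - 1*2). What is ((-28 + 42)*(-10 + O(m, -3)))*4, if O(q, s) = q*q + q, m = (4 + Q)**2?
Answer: 560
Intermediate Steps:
Q = -6 (Q = -5 - (3 - 2) = -5 - 1*1 = -5 - 1 = -6)
m = 4 (m = (4 - 6)**2 = (-2)**2 = 4)
O(q, s) = q + q**2 (O(q, s) = q**2 + q = q + q**2)
((-28 + 42)*(-10 + O(m, -3)))*4 = ((-28 + 42)*(-10 + 4*(1 + 4)))*4 = (14*(-10 + 4*5))*4 = (14*(-10 + 20))*4 = (14*10)*4 = 140*4 = 560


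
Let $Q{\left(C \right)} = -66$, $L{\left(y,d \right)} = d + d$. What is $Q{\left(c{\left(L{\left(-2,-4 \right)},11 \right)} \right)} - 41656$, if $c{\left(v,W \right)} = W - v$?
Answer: $-41722$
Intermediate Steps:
$L{\left(y,d \right)} = 2 d$
$Q{\left(c{\left(L{\left(-2,-4 \right)},11 \right)} \right)} - 41656 = -66 - 41656 = -41722$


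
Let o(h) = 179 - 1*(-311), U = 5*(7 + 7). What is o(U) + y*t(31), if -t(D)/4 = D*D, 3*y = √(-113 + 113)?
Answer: 490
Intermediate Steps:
y = 0 (y = √(-113 + 113)/3 = √0/3 = (⅓)*0 = 0)
t(D) = -4*D² (t(D) = -4*D*D = -4*D²)
U = 70 (U = 5*14 = 70)
o(h) = 490 (o(h) = 179 + 311 = 490)
o(U) + y*t(31) = 490 + 0*(-4*31²) = 490 + 0*(-4*961) = 490 + 0*(-3844) = 490 + 0 = 490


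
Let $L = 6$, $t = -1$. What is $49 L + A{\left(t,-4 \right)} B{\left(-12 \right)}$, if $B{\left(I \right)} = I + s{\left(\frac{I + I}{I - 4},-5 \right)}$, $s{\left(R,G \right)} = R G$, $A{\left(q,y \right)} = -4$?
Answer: $372$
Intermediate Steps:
$s{\left(R,G \right)} = G R$
$B{\left(I \right)} = I - \frac{10 I}{-4 + I}$ ($B{\left(I \right)} = I - 5 \frac{I + I}{I - 4} = I - 5 \frac{2 I}{-4 + I} = I - \frac{10 I}{-4 + I}$)
$49 L + A{\left(t,-4 \right)} B{\left(-12 \right)} = 49 \cdot 6 - 4 \left(- \frac{12 \left(-14 - 12\right)}{-4 - 12}\right) = 294 - 4 \left(\left(-12\right) \frac{1}{-16} \left(-26\right)\right) = 294 - 4 \left(\left(-12\right) \left(- \frac{1}{16}\right) \left(-26\right)\right) = 294 - -78 = 294 + 78 = 372$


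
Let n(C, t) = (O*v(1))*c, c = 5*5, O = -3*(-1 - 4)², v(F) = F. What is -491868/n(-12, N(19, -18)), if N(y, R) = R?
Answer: 163956/625 ≈ 262.33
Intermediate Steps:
O = -75 (O = -3*(-5)² = -3*25 = -75)
c = 25
n(C, t) = -1875 (n(C, t) = -75*1*25 = -75*25 = -1875)
-491868/n(-12, N(19, -18)) = -491868/(-1875) = -491868*(-1/1875) = 163956/625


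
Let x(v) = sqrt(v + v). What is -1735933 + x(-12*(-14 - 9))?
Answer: -1735933 + 2*sqrt(138) ≈ -1.7359e+6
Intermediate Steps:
x(v) = sqrt(2)*sqrt(v) (x(v) = sqrt(2*v) = sqrt(2)*sqrt(v))
-1735933 + x(-12*(-14 - 9)) = -1735933 + sqrt(2)*sqrt(-12*(-14 - 9)) = -1735933 + sqrt(2)*sqrt(-12*(-23)) = -1735933 + sqrt(2)*sqrt(276) = -1735933 + sqrt(2)*(2*sqrt(69)) = -1735933 + 2*sqrt(138)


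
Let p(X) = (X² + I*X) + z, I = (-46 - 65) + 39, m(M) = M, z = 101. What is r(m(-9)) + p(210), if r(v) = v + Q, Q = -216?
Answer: 28856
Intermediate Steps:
I = -72 (I = -111 + 39 = -72)
p(X) = 101 + X² - 72*X (p(X) = (X² - 72*X) + 101 = 101 + X² - 72*X)
r(v) = -216 + v (r(v) = v - 216 = -216 + v)
r(m(-9)) + p(210) = (-216 - 9) + (101 + 210² - 72*210) = -225 + (101 + 44100 - 15120) = -225 + 29081 = 28856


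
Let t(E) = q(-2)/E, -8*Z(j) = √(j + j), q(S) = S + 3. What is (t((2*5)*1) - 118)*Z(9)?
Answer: 3537*√2/80 ≈ 62.526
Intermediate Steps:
q(S) = 3 + S
Z(j) = -√2*√j/8 (Z(j) = -√(j + j)/8 = -√2*√j/8)
t(E) = 1/E (t(E) = (3 - 2)/E = 1/E)
(t((2*5)*1) - 118)*Z(9) = (1/((2*5)*1) - 118)*(-√2*√9/8) = (1/(10*1) - 118)*(-⅛*√2*3) = (1/10 - 118)*(-3*√2/8) = (⅒ - 118)*(-3*√2/8) = -(-3537)*√2/80 = 3537*√2/80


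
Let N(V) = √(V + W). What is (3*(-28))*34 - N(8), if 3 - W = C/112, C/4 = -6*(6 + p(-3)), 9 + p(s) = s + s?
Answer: -2856 - √1778/14 ≈ -2859.0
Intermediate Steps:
p(s) = -9 + 2*s (p(s) = -9 + (s + s) = -9 + 2*s)
C = 216 (C = 4*(-6*(6 + (-9 + 2*(-3)))) = 4*(-6*(6 + (-9 - 6))) = 4*(-6*(6 - 15)) = 4*(-6*(-9)) = 4*54 = 216)
W = 15/14 (W = 3 - 216/112 = 3 - 1*27/14 = 3 - 27/14 = 15/14 ≈ 1.0714)
N(V) = √(15/14 + V) (N(V) = √(V + 15/14) = √(15/14 + V))
(3*(-28))*34 - N(8) = (3*(-28))*34 - √(210 + 196*8)/14 = -84*34 - √(210 + 1568)/14 = -2856 - √1778/14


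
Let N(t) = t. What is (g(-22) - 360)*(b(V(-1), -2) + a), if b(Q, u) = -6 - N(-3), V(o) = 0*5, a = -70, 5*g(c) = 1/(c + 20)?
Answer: 262873/10 ≈ 26287.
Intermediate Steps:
g(c) = 1/(5*(20 + c)) (g(c) = 1/(5*(c + 20)) = 1/(5*(20 + c)))
V(o) = 0
b(Q, u) = -3 (b(Q, u) = -6 - 1*(-3) = -6 + 3 = -3)
(g(-22) - 360)*(b(V(-1), -2) + a) = (1/(5*(20 - 22)) - 360)*(-3 - 70) = ((⅕)/(-2) - 360)*(-73) = ((⅕)*(-½) - 360)*(-73) = (-⅒ - 360)*(-73) = -3601/10*(-73) = 262873/10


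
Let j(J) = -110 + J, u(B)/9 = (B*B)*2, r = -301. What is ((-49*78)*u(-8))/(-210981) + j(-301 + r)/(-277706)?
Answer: 203812364156/9765114931 ≈ 20.871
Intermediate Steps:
u(B) = 18*B² (u(B) = 9*((B*B)*2) = 9*(B²*2) = 9*(2*B²) = 18*B²)
((-49*78)*u(-8))/(-210981) + j(-301 + r)/(-277706) = ((-49*78)*(18*(-8)²))/(-210981) + (-110 + (-301 - 301))/(-277706) = -68796*64*(-1/210981) + (-110 - 602)*(-1/277706) = -3822*1152*(-1/210981) - 712*(-1/277706) = -4402944*(-1/210981) + 356/138853 = 1467648/70327 + 356/138853 = 203812364156/9765114931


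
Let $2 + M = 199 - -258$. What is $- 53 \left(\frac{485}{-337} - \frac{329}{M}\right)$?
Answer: $\frac{2510292}{21905} \approx 114.6$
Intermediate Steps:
$M = 455$ ($M = -2 + \left(199 - -258\right) = -2 + \left(199 + 258\right) = -2 + 457 = 455$)
$- 53 \left(\frac{485}{-337} - \frac{329}{M}\right) = - 53 \left(\frac{485}{-337} - \frac{329}{455}\right) = - 53 \left(485 \left(- \frac{1}{337}\right) - \frac{47}{65}\right) = - 53 \left(- \frac{485}{337} - \frac{47}{65}\right) = \left(-53\right) \left(- \frac{47364}{21905}\right) = \frac{2510292}{21905}$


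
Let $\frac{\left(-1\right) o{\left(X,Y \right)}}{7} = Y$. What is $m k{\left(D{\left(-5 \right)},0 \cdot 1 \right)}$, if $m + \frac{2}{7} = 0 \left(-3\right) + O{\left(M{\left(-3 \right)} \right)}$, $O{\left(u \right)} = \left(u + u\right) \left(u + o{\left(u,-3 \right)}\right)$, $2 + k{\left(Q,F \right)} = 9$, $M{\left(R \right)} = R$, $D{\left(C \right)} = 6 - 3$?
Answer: $-758$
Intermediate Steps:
$o{\left(X,Y \right)} = - 7 Y$
$D{\left(C \right)} = 3$
$k{\left(Q,F \right)} = 7$ ($k{\left(Q,F \right)} = -2 + 9 = 7$)
$O{\left(u \right)} = 2 u \left(21 + u\right)$ ($O{\left(u \right)} = \left(u + u\right) \left(u - -21\right) = 2 u \left(u + 21\right) = 2 u \left(21 + u\right)$)
$m = - \frac{758}{7}$ ($m = - \frac{2}{7} + \left(0 \left(-3\right) + 2 \left(-3\right) \left(21 - 3\right)\right) = - \frac{2}{7} + \left(0 + 2 \left(-3\right) 18\right) = - \frac{2}{7} + \left(0 - 108\right) = - \frac{2}{7} - 108 = - \frac{758}{7} \approx -108.29$)
$m k{\left(D{\left(-5 \right)},0 \cdot 1 \right)} = \left(- \frac{758}{7}\right) 7 = -758$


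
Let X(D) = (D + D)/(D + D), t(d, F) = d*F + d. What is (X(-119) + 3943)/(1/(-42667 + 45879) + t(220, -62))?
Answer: -12668128/43105039 ≈ -0.29389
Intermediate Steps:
t(d, F) = d + F*d (t(d, F) = F*d + d = d + F*d)
X(D) = 1 (X(D) = (2*D)/((2*D)) = (2*D)*(1/(2*D)) = 1)
(X(-119) + 3943)/(1/(-42667 + 45879) + t(220, -62)) = (1 + 3943)/(1/(-42667 + 45879) + 220*(1 - 62)) = 3944/(1/3212 + 220*(-61)) = 3944/(1/3212 - 13420) = 3944/(-43105039/3212) = 3944*(-3212/43105039) = -12668128/43105039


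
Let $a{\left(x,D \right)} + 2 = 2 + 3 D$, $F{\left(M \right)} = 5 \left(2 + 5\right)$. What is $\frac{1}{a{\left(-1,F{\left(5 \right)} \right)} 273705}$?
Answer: $\frac{1}{28739025} \approx 3.4796 \cdot 10^{-8}$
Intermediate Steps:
$F{\left(M \right)} = 35$ ($F{\left(M \right)} = 5 \cdot 7 = 35$)
$a{\left(x,D \right)} = 3 D$ ($a{\left(x,D \right)} = -2 + \left(2 + 3 D\right) = 3 D$)
$\frac{1}{a{\left(-1,F{\left(5 \right)} \right)} 273705} = \frac{1}{3 \cdot 35 \cdot 273705} = \frac{1}{105 \cdot 273705} = \frac{1}{28739025}$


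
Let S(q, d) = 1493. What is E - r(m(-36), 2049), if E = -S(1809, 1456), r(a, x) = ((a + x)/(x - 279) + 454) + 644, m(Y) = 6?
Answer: -305875/118 ≈ -2592.2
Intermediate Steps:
r(a, x) = 1098 + (a + x)/(-279 + x) (r(a, x) = ((a + x)/(-279 + x) + 454) + 644 = (454 + (a + x)/(-279 + x)) + 644 = 1098 + (a + x)/(-279 + x))
E = -1493 (E = -1*1493 = -1493)
E - r(m(-36), 2049) = -1493 - (-306342 + 6 + 1099*2049)/(-279 + 2049) = -1493 - (-306342 + 6 + 2251851)/1770 = -1493 - 1945515/1770 = -1493 - 1*129701/118 = -1493 - 129701/118 = -305875/118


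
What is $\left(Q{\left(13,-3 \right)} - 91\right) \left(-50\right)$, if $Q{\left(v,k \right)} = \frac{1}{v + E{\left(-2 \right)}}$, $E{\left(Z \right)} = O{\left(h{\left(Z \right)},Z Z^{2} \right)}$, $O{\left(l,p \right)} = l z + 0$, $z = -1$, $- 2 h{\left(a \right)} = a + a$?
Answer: $\frac{50000}{11} \approx 4545.5$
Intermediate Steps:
$h{\left(a \right)} = - a$ ($h{\left(a \right)} = - \frac{a + a}{2} = - \frac{2 a}{2} = - a$)
$O{\left(l,p \right)} = - l$ ($O{\left(l,p \right)} = l \left(-1\right) + 0 = - l + 0 = - l$)
$E{\left(Z \right)} = Z$ ($E{\left(Z \right)} = - \left(-1\right) Z = Z$)
$Q{\left(v,k \right)} = \frac{1}{-2 + v}$ ($Q{\left(v,k \right)} = \frac{1}{v - 2} = \frac{1}{-2 + v}$)
$\left(Q{\left(13,-3 \right)} - 91\right) \left(-50\right) = \left(\frac{1}{-2 + 13} - 91\right) \left(-50\right) = \left(\frac{1}{11} - 91\right) \left(-50\right) = \left(- \frac{1000}{11}\right) \left(-50\right) = \frac{50000}{11}$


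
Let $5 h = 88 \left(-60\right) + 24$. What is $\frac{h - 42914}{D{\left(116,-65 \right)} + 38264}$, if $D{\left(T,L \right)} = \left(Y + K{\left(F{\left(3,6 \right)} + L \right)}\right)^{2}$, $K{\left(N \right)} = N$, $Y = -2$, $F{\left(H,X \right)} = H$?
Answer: $- \frac{109913}{105900} \approx -1.0379$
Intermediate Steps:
$h = - \frac{5256}{5}$ ($h = \frac{88 \left(-60\right) + 24}{5} = \frac{-5280 + 24}{5} = \frac{1}{5} \left(-5256\right) = - \frac{5256}{5} \approx -1051.2$)
$D{\left(T,L \right)} = \left(1 + L\right)^{2}$ ($D{\left(T,L \right)} = \left(-2 + \left(3 + L\right)\right)^{2} = \left(1 + L\right)^{2}$)
$\frac{h - 42914}{D{\left(116,-65 \right)} + 38264} = \frac{- \frac{5256}{5} - 42914}{\left(1 - 65\right)^{2} + 38264} = - \frac{219826}{5 \left(\left(-64\right)^{2} + 38264\right)} = - \frac{219826}{5 \left(4096 + 38264\right)} = - \frac{219826}{5 \cdot 42360} = \left(- \frac{219826}{5}\right) \frac{1}{42360} = - \frac{109913}{105900}$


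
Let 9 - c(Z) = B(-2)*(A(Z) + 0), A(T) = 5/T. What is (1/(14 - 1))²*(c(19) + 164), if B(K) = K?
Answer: 3297/3211 ≈ 1.0268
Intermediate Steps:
c(Z) = 9 + 10/Z (c(Z) = 9 - (-2)*(5/Z + 0) = 9 - (-2)*5/Z = 9 - (-10)/Z = 9 + 10/Z)
(1/(14 - 1))²*(c(19) + 164) = (1/(14 - 1))²*((9 + 10/19) + 164) = (1/13)²*((9 + 10*(1/19)) + 164) = (1/13)²*((9 + 10/19) + 164) = (181/19 + 164)/169 = (1/169)*(3297/19) = 3297/3211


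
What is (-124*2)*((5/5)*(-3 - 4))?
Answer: 1736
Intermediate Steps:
(-124*2)*((5/5)*(-3 - 4)) = -248*5*(⅕)*(-7) = -248*(-7) = 1736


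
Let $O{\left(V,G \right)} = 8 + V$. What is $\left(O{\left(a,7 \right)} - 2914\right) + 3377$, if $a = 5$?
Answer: $476$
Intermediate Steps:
$\left(O{\left(a,7 \right)} - 2914\right) + 3377 = \left(\left(8 + 5\right) - 2914\right) + 3377 = \left(13 - 2914\right) + 3377 = -2901 + 3377 = 476$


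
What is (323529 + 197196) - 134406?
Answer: 386319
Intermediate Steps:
(323529 + 197196) - 134406 = 520725 - 134406 = 386319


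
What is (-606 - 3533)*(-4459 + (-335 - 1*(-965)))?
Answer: 15848231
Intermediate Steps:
(-606 - 3533)*(-4459 + (-335 - 1*(-965))) = -4139*(-4459 + (-335 + 965)) = -4139*(-4459 + 630) = -4139*(-3829) = 15848231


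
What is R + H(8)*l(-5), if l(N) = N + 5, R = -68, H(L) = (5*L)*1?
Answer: -68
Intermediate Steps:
H(L) = 5*L
l(N) = 5 + N
R + H(8)*l(-5) = -68 + (5*8)*(5 - 5) = -68 + 40*0 = -68 + 0 = -68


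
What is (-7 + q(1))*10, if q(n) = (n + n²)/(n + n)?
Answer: -60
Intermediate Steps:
q(n) = (n + n²)/(2*n) (q(n) = (n + n²)/((2*n)) = (n + n²)*(1/(2*n)) = (n + n²)/(2*n))
(-7 + q(1))*10 = (-7 + (½ + (½)*1))*10 = (-7 + (½ + ½))*10 = (-7 + 1)*10 = -6*10 = -60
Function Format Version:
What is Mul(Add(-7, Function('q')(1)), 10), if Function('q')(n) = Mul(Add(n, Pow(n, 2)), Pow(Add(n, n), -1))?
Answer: -60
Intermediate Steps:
Function('q')(n) = Mul(Rational(1, 2), Pow(n, -1), Add(n, Pow(n, 2))) (Function('q')(n) = Mul(Add(n, Pow(n, 2)), Pow(Mul(2, n), -1)) = Mul(Add(n, Pow(n, 2)), Mul(Rational(1, 2), Pow(n, -1))) = Mul(Rational(1, 2), Pow(n, -1), Add(n, Pow(n, 2))))
Mul(Add(-7, Function('q')(1)), 10) = Mul(Add(-7, Add(Rational(1, 2), Mul(Rational(1, 2), 1))), 10) = Mul(Add(-7, Add(Rational(1, 2), Rational(1, 2))), 10) = Mul(Add(-7, 1), 10) = Mul(-6, 10) = -60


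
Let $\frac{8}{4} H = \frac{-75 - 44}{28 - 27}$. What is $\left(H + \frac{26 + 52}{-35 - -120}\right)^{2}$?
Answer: $\frac{99181681}{28900} \approx 3431.9$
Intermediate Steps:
$H = - \frac{119}{2}$ ($H = \frac{\left(-75 - 44\right) \frac{1}{28 - 27}}{2} = \frac{\left(-119\right) 1^{-1}}{2} = \frac{\left(-119\right) 1}{2} = \frac{1}{2} \left(-119\right) = - \frac{119}{2} \approx -59.5$)
$\left(H + \frac{26 + 52}{-35 - -120}\right)^{2} = \left(- \frac{119}{2} + \frac{26 + 52}{-35 - -120}\right)^{2} = \left(- \frac{119}{2} + \frac{78}{-35 + 120}\right)^{2} = \left(- \frac{119}{2} + \frac{78}{85}\right)^{2} = \left(- \frac{9959}{170}\right)^{2} = \frac{99181681}{28900}$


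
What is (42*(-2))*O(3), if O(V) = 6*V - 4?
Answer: -1176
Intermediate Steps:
O(V) = -4 + 6*V
(42*(-2))*O(3) = (42*(-2))*(-4 + 6*3) = -84*(-4 + 18) = -84*14 = -1176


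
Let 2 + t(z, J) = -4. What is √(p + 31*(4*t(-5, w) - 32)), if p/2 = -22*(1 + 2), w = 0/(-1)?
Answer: 2*I*√467 ≈ 43.22*I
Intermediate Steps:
w = 0 (w = 0*(-1) = 0)
t(z, J) = -6 (t(z, J) = -2 - 4 = -6)
p = -132 (p = 2*(-22*(1 + 2)) = 2*(-22*3) = 2*(-66) = -132)
√(p + 31*(4*t(-5, w) - 32)) = √(-132 + 31*(4*(-6) - 32)) = √(-132 + 31*(-24 - 32)) = √(-132 + 31*(-56)) = √(-132 - 1736) = √(-1868) = 2*I*√467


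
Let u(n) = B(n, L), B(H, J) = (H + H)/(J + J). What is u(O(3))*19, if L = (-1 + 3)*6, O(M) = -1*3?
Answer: -19/4 ≈ -4.7500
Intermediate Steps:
O(M) = -3
L = 12 (L = 2*6 = 12)
B(H, J) = H/J (B(H, J) = (2*H)/((2*J)) = (2*H)*(1/(2*J)) = H/J)
u(n) = n/12
u(O(3))*19 = ((1/12)*(-3))*19 = -1/4*19 = -19/4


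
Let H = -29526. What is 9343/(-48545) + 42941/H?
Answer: -2535373/1539570 ≈ -1.6468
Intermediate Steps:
9343/(-48545) + 42941/H = 9343/(-48545) + 42941/(-29526) = 9343*(-1/48545) + 42941*(-1/29526) = -9343/48545 - 42941/29526 = -2535373/1539570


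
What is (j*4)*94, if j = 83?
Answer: 31208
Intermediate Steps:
(j*4)*94 = (83*4)*94 = 332*94 = 31208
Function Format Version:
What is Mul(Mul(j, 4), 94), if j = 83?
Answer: 31208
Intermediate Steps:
Mul(Mul(j, 4), 94) = Mul(Mul(83, 4), 94) = Mul(332, 94) = 31208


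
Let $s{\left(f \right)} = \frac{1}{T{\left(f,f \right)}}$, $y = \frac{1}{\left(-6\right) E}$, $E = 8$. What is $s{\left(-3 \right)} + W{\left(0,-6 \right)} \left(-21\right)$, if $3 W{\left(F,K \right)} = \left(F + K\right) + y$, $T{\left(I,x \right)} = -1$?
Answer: $\frac{1975}{48} \approx 41.146$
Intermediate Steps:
$y = - \frac{1}{48}$ ($y = \frac{1}{\left(-6\right) 8} = \left(- \frac{1}{6}\right) \frac{1}{8} = - \frac{1}{48} \approx -0.020833$)
$W{\left(F,K \right)} = - \frac{1}{144} + \frac{F}{3} + \frac{K}{3}$ ($W{\left(F,K \right)} = \frac{\left(F + K\right) - \frac{1}{48}}{3} = \frac{- \frac{1}{48} + F + K}{3} = - \frac{1}{144} + \frac{F}{3} + \frac{K}{3}$)
$s{\left(f \right)} = -1$ ($s{\left(f \right)} = \frac{1}{-1} = -1$)
$s{\left(-3 \right)} + W{\left(0,-6 \right)} \left(-21\right) = -1 + \left(- \frac{1}{144} + \frac{1}{3} \cdot 0 + \frac{1}{3} \left(-6\right)\right) \left(-21\right) = -1 + \left(- \frac{1}{144} + 0 - 2\right) \left(-21\right) = -1 - - \frac{2023}{48} = -1 + \frac{2023}{48} = \frac{1975}{48}$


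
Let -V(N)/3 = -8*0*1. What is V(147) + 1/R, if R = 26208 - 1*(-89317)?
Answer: 1/115525 ≈ 8.6561e-6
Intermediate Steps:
V(N) = 0 (V(N) = -3*(-8*0) = -0 = -3*0 = 0)
R = 115525 (R = 26208 + 89317 = 115525)
V(147) + 1/R = 0 + 1/115525 = 1/115525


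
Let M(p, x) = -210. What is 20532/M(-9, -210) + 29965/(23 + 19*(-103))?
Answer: -7666923/67690 ≈ -113.27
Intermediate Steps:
20532/M(-9, -210) + 29965/(23 + 19*(-103)) = 20532/(-210) + 29965/(23 + 19*(-103)) = 20532*(-1/210) + 29965/(23 - 1957) = -3422/35 + 29965/(-1934) = -3422/35 + 29965*(-1/1934) = -3422/35 - 29965/1934 = -7666923/67690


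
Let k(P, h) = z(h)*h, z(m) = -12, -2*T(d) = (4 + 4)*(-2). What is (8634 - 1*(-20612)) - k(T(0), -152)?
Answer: 27422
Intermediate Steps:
T(d) = 8 (T(d) = -(4 + 4)*(-2)/2 = -4*(-2) = -½*(-16) = 8)
k(P, h) = -12*h
(8634 - 1*(-20612)) - k(T(0), -152) = (8634 - 1*(-20612)) - (-12)*(-152) = (8634 + 20612) - 1*1824 = 29246 - 1824 = 27422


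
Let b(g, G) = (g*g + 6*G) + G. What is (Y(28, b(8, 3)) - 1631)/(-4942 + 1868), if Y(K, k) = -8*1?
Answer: 1639/3074 ≈ 0.53318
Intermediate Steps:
b(g, G) = g**2 + 7*G (b(g, G) = (g**2 + 6*G) + G = g**2 + 7*G)
Y(K, k) = -8
(Y(28, b(8, 3)) - 1631)/(-4942 + 1868) = (-8 - 1631)/(-4942 + 1868) = -1639/(-3074) = -1639*(-1/3074) = 1639/3074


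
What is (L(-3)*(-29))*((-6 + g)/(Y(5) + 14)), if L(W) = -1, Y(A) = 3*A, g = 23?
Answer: 17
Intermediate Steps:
(L(-3)*(-29))*((-6 + g)/(Y(5) + 14)) = (-1*(-29))*((-6 + 23)/(3*5 + 14)) = 29*(17/(15 + 14)) = 29*(17/29) = 17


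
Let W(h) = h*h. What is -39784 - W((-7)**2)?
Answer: -42185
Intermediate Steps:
W(h) = h**2
-39784 - W((-7)**2) = -39784 - ((-7)**2)**2 = -39784 - 1*49**2 = -39784 - 1*2401 = -39784 - 2401 = -42185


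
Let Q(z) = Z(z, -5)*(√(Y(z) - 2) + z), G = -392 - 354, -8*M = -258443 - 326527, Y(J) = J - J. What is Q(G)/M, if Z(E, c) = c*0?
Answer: 0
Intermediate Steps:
Y(J) = 0
Z(E, c) = 0
M = 292485/4 (M = -(-258443 - 326527)/8 = -⅛*(-584970) = 292485/4 ≈ 73121.)
G = -746
Q(z) = 0 (Q(z) = 0*(√(0 - 2) + z) = 0*(√(-2) + z) = 0*(I*√2 + z) = 0*(z + I*√2) = 0)
Q(G)/M = 0/(292485/4) = 0*(4/292485) = 0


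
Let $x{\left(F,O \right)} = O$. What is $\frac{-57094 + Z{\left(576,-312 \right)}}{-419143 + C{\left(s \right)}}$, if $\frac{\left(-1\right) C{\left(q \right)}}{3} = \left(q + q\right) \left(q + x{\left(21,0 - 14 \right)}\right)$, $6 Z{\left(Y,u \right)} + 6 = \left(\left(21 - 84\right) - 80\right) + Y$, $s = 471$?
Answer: $\frac{342137}{10263750} \approx 0.033334$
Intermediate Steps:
$Z{\left(Y,u \right)} = - \frac{149}{6} + \frac{Y}{6}$ ($Z{\left(Y,u \right)} = -1 + \frac{\left(\left(21 - 84\right) - 80\right) + Y}{6} = -1 + \frac{\left(-63 - 80\right) + Y}{6} = -1 + \frac{-143 + Y}{6} = -1 + \left(- \frac{143}{6} + \frac{Y}{6}\right) = - \frac{149}{6} + \frac{Y}{6}$)
$C{\left(q \right)} = - 6 q \left(-14 + q\right)$ ($C{\left(q \right)} = - 3 \left(q + q\right) \left(q + \left(0 - 14\right)\right) = - 3 \cdot 2 q \left(q + \left(0 - 14\right)\right) = - 3 \cdot 2 q \left(q - 14\right) = - 3 \cdot 2 q \left(-14 + q\right) = - 6 q \left(-14 + q\right)$)
$\frac{-57094 + Z{\left(576,-312 \right)}}{-419143 + C{\left(s \right)}} = \frac{-57094 + \left(- \frac{149}{6} + \frac{1}{6} \cdot 576\right)}{-419143 + 6 \cdot 471 \left(14 - 471\right)} = \frac{-57094 + \left(- \frac{149}{6} + 96\right)}{-419143 + 6 \cdot 471 \left(14 - 471\right)} = \frac{-57094 + \frac{427}{6}}{-419143 + 6 \cdot 471 \left(-457\right)} = - \frac{342137}{6 \left(-419143 - 1291482\right)} = - \frac{342137}{6 \left(-1710625\right)} = \left(- \frac{342137}{6}\right) \left(- \frac{1}{1710625}\right) = \frac{342137}{10263750}$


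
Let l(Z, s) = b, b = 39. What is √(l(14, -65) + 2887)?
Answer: √2926 ≈ 54.093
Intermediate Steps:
l(Z, s) = 39
√(l(14, -65) + 2887) = √(39 + 2887) = √2926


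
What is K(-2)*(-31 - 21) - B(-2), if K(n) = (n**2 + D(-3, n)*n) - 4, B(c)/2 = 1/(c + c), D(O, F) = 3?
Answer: 625/2 ≈ 312.50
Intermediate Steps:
B(c) = 1/c (B(c) = 2/(c + c) = 2/((2*c)) = 2*(1/(2*c)) = 1/c)
K(n) = -4 + n**2 + 3*n (K(n) = (n**2 + 3*n) - 4 = -4 + n**2 + 3*n)
K(-2)*(-31 - 21) - B(-2) = (-4 + (-2)**2 + 3*(-2))*(-31 - 21) - 1/(-2) = (-4 + 4 - 6)*(-52) - 1*(-1/2) = -6*(-52) + 1/2 = 312 + 1/2 = 625/2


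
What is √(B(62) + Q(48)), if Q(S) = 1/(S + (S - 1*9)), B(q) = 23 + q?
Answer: 86*√87/87 ≈ 9.2202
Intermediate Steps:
Q(S) = 1/(-9 + 2*S) (Q(S) = 1/(S + (S - 9)) = 1/(S + (-9 + S)) = 1/(-9 + 2*S))
√(B(62) + Q(48)) = √((23 + 62) + 1/(-9 + 2*48)) = √(85 + 1/(-9 + 96)) = √(85 + 1/87) = √(7396/87) = 86*√87/87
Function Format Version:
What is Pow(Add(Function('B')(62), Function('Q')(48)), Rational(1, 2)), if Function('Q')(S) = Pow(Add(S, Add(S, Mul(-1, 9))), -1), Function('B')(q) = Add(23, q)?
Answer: Mul(Rational(86, 87), Pow(87, Rational(1, 2))) ≈ 9.2202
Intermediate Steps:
Function('Q')(S) = Pow(Add(-9, Mul(2, S)), -1) (Function('Q')(S) = Pow(Add(S, Add(S, -9)), -1) = Pow(Add(S, Add(-9, S)), -1) = Pow(Add(-9, Mul(2, S)), -1))
Pow(Add(Function('B')(62), Function('Q')(48)), Rational(1, 2)) = Pow(Add(Add(23, 62), Pow(Add(-9, Mul(2, 48)), -1)), Rational(1, 2)) = Pow(Add(85, Pow(Add(-9, 96), -1)), Rational(1, 2)) = Pow(Add(85, Pow(87, -1)), Rational(1, 2)) = Pow(Add(85, Rational(1, 87)), Rational(1, 2)) = Pow(Rational(7396, 87), Rational(1, 2)) = Mul(Rational(86, 87), Pow(87, Rational(1, 2)))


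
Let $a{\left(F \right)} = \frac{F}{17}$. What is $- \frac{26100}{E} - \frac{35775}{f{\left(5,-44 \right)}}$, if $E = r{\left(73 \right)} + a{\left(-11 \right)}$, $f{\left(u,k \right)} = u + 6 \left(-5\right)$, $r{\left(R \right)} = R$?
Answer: $\frac{43881}{41} \approx 1070.3$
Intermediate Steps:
$a{\left(F \right)} = \frac{F}{17}$ ($a{\left(F \right)} = F \frac{1}{17} = \frac{F}{17}$)
$f{\left(u,k \right)} = -30 + u$ ($f{\left(u,k \right)} = u - 30 = -30 + u$)
$E = \frac{1230}{17}$ ($E = 73 + \frac{1}{17} \left(-11\right) = 73 - \frac{11}{17} = \frac{1230}{17} \approx 72.353$)
$- \frac{26100}{E} - \frac{35775}{f{\left(5,-44 \right)}} = - \frac{26100}{\frac{1230}{17}} - \frac{35775}{-30 + 5} = \left(-26100\right) \frac{17}{1230} - \frac{35775}{-25} = - \frac{14790}{41} - -1431 = - \frac{14790}{41} + 1431 = \frac{43881}{41}$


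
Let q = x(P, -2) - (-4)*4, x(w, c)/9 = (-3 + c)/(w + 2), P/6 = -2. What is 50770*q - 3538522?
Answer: -2497737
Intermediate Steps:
P = -12 (P = 6*(-2) = -12)
x(w, c) = 9*(-3 + c)/(2 + w) (x(w, c) = 9*((-3 + c)/(w + 2)) = 9*((-3 + c)/(2 + w)) = 9*(-3 + c)/(2 + w))
q = 41/2 (q = 9*(-3 - 2)/(2 - 12) - (-4)*4 = 9*(-5)/(-10) - 1*(-16) = 9*(-⅒)*(-5) + 16 = 9/2 + 16 = 41/2 ≈ 20.500)
50770*q - 3538522 = 50770*(41/2) - 3538522 = 1040785 - 3538522 = -2497737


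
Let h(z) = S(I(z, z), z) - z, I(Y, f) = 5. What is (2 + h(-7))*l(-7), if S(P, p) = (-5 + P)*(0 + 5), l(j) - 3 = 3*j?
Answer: -162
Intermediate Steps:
l(j) = 3 + 3*j
S(P, p) = -25 + 5*P (S(P, p) = (-5 + P)*5 = -25 + 5*P)
h(z) = -z (h(z) = (-25 + 5*5) - z = (-25 + 25) - z = 0 - z = -z)
(2 + h(-7))*l(-7) = (2 - 1*(-7))*(3 + 3*(-7)) = (2 + 7)*(3 - 21) = 9*(-18) = -162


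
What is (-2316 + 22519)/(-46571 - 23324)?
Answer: -20203/69895 ≈ -0.28905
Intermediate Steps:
(-2316 + 22519)/(-46571 - 23324) = 20203/(-69895) = 20203*(-1/69895) = -20203/69895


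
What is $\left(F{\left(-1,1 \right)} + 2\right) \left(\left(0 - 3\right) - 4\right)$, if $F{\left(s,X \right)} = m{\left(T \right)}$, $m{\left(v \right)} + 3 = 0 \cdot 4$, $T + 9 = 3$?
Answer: $7$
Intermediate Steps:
$T = -6$ ($T = -9 + 3 = -6$)
$m{\left(v \right)} = -3$ ($m{\left(v \right)} = -3 + 0 \cdot 4 = -3 + 0 = -3$)
$F{\left(s,X \right)} = -3$
$\left(F{\left(-1,1 \right)} + 2\right) \left(\left(0 - 3\right) - 4\right) = \left(-3 + 2\right) \left(\left(0 - 3\right) - 4\right) = - (-3 - 4) = \left(-1\right) \left(-7\right) = 7$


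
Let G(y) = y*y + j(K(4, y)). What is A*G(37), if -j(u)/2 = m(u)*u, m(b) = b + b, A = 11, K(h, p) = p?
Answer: -45177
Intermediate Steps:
m(b) = 2*b
j(u) = -4*u² (j(u) = -2*2*u*u = -4*u²)
G(y) = -3*y² (G(y) = y*y - 4*y² = y² - 4*y² = -3*y²)
A*G(37) = 11*(-3*37²) = 11*(-3*1369) = 11*(-4107) = -45177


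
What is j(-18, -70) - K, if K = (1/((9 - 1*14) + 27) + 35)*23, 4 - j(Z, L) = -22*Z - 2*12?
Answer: -25829/22 ≈ -1174.0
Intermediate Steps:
j(Z, L) = 28 + 22*Z (j(Z, L) = 4 - (-22*Z - 2*12) = 4 - (-22*Z - 24) = 4 - (-24 - 22*Z) = 4 + (24 + 22*Z) = 28 + 22*Z)
K = 17733/22 (K = (1/((9 - 14) + 27) + 35)*23 = (1/(-5 + 27) + 35)*23 = (1/22 + 35)*23 = (771/22)*23 = 17733/22 ≈ 806.04)
j(-18, -70) - K = (28 + 22*(-18)) - 1*17733/22 = (28 - 396) - 17733/22 = -368 - 17733/22 = -25829/22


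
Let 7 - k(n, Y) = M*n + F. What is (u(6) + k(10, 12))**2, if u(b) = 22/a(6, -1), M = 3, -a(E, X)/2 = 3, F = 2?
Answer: 7396/9 ≈ 821.78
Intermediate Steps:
a(E, X) = -6 (a(E, X) = -2*3 = -6)
k(n, Y) = 5 - 3*n (k(n, Y) = 7 - (3*n + 2) = 7 - (2 + 3*n) = 7 + (-2 - 3*n) = 5 - 3*n)
u(b) = -11/3 (u(b) = 22/(-6) = 22*(-1/6) = -11/3)
(u(6) + k(10, 12))**2 = (-11/3 + (5 - 3*10))**2 = (-11/3 + (5 - 30))**2 = (-11/3 - 25)**2 = (-86/3)**2 = 7396/9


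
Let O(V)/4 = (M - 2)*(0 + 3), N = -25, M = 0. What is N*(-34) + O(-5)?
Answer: 826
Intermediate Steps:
O(V) = -24 (O(V) = 4*((0 - 2)*(0 + 3)) = 4*(-2*3) = 4*(-6) = -24)
N*(-34) + O(-5) = -25*(-34) - 24 = 850 - 24 = 826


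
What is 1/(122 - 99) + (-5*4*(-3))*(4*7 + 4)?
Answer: 44161/23 ≈ 1920.0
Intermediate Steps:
1/(122 - 99) + (-5*4*(-3))*(4*7 + 4) = 1/23 + (-20*(-3))*(28 + 4) = 1/23 + 60*32 = 1/23 + 1920 = 44161/23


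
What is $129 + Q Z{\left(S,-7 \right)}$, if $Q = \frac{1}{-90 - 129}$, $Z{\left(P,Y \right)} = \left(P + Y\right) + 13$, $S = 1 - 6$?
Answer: $\frac{28250}{219} \approx 129.0$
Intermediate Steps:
$S = -5$ ($S = 1 - 6 = -5$)
$Z{\left(P,Y \right)} = 13 + P + Y$
$Q = - \frac{1}{219}$ ($Q = \frac{1}{-219} = - \frac{1}{219} \approx -0.0045662$)
$129 + Q Z{\left(S,-7 \right)} = 129 - \frac{13 - 5 - 7}{219} = 129 - \frac{1}{219} = \frac{28250}{219}$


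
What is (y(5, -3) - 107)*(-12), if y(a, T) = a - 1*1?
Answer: 1236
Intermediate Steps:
y(a, T) = -1 + a (y(a, T) = a - 1 = -1 + a)
(y(5, -3) - 107)*(-12) = ((-1 + 5) - 107)*(-12) = (4 - 107)*(-12) = -103*(-12) = 1236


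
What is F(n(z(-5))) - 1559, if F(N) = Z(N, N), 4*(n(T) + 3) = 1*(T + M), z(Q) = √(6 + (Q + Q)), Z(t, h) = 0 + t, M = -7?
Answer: -6255/4 + I/2 ≈ -1563.8 + 0.5*I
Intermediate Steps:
Z(t, h) = t
z(Q) = √(6 + 2*Q)
n(T) = -19/4 + T/4 (n(T) = -3 + (1*(T - 7))/4 = -3 + (1*(-7 + T))/4 = -3 + (-7 + T)/4 = -3 + (-7/4 + T/4) = -19/4 + T/4)
F(N) = N
F(n(z(-5))) - 1559 = (-19/4 + √(6 + 2*(-5))/4) - 1559 = (-19/4 + √(6 - 10)/4) - 1559 = (-19/4 + √(-4)/4) - 1559 = (-19/4 + (2*I)/4) - 1559 = (-19/4 + I/2) - 1559 = -6255/4 + I/2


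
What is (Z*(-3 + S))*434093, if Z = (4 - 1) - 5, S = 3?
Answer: 0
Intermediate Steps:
Z = -2 (Z = 3 - 5 = -2)
(Z*(-3 + S))*434093 = -2*(-3 + 3)*434093 = -2*0*434093 = 0*434093 = 0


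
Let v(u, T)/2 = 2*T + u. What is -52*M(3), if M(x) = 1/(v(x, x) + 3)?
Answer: -52/21 ≈ -2.4762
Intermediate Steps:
v(u, T) = 2*u + 4*T (v(u, T) = 2*(2*T + u) = 2*(u + 2*T) = 2*u + 4*T)
M(x) = 1/(3 + 6*x) (M(x) = 1/((2*x + 4*x) + 3) = 1/(6*x + 3) = 1/(3 + 6*x))
-52*M(3) = -52/(3*(1 + 2*3)) = -52/(3*(1 + 6)) = -52/(3*7) = -52*1/21 = -52/21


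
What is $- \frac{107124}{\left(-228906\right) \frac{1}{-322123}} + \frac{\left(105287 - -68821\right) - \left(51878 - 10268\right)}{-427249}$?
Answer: $- \frac{2457192685691656}{16299976599} \approx -1.5075 \cdot 10^{5}$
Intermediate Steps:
$- \frac{107124}{\left(-228906\right) \frac{1}{-322123}} + \frac{\left(105287 - -68821\right) - \left(51878 - 10268\right)}{-427249} = - \frac{107124}{\left(-228906\right) \left(- \frac{1}{322123}\right)} + \left(\left(105287 + 68821\right) - 41610\right) \left(- \frac{1}{427249}\right) = - \frac{107124}{\frac{228906}{322123}} + \left(174108 - 41610\right) \left(- \frac{1}{427249}\right) = \left(-107124\right) \frac{322123}{228906} + 132498 \left(- \frac{1}{427249}\right) = - \frac{5751184042}{38151} - \frac{132498}{427249} = - \frac{2457192685691656}{16299976599}$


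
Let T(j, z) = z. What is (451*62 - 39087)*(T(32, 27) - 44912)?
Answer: 499345625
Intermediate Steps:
(451*62 - 39087)*(T(32, 27) - 44912) = (451*62 - 39087)*(27 - 44912) = (27962 - 39087)*(-44885) = -11125*(-44885) = 499345625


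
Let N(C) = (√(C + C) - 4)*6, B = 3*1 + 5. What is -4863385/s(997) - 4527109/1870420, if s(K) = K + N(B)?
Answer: -9101086099373/1864808740 ≈ -4880.4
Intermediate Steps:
B = 8 (B = 3 + 5 = 8)
N(C) = -24 + 6*√2*√C (N(C) = (√(2*C) - 4)*6 = (√2*√C - 4)*6 = (-4 + √2*√C)*6 = -24 + 6*√2*√C)
s(K) = K (s(K) = K + (-24 + 6*√2*√8) = K + (-24 + 6*√2*(2*√2)) = K + (-24 + 24) = K + 0 = K)
-4863385/s(997) - 4527109/1870420 = -4863385/997 - 4527109/1870420 = -9101086099373/1864808740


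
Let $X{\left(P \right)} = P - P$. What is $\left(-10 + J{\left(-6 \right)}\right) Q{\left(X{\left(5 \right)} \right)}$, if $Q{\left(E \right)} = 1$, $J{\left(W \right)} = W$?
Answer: $-16$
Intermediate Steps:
$X{\left(P \right)} = 0$
$\left(-10 + J{\left(-6 \right)}\right) Q{\left(X{\left(5 \right)} \right)} = \left(-10 - 6\right) 1 = \left(-16\right) 1 = -16$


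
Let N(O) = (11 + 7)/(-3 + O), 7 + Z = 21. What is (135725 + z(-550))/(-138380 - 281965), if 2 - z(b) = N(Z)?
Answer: -1492979/4623795 ≈ -0.32289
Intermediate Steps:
Z = 14 (Z = -7 + 21 = 14)
N(O) = 18/(-3 + O)
z(b) = 4/11 (z(b) = 2 - 18/(-3 + 14) = 2 - 18/11 = 4/11)
(135725 + z(-550))/(-138380 - 281965) = (135725 + 4/11)/(-138380 - 281965) = (1492979/11)/(-420345) = (1492979/11)*(-1/420345) = -1492979/4623795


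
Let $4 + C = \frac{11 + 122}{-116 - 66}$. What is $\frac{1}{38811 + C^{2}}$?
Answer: $\frac{676}{26251365} \approx 2.5751 \cdot 10^{-5}$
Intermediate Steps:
$C = - \frac{123}{26}$ ($C = -4 + \frac{11 + 122}{-116 - 66} = -4 + \frac{133}{-182} = -4 + 133 \left(- \frac{1}{182}\right) = -4 - \frac{19}{26} = - \frac{123}{26} \approx -4.7308$)
$\frac{1}{38811 + C^{2}} = \frac{1}{38811 + \left(- \frac{123}{26}\right)^{2}} = \frac{1}{38811 + \frac{15129}{676}} = \frac{1}{\frac{26251365}{676}} = \frac{676}{26251365}$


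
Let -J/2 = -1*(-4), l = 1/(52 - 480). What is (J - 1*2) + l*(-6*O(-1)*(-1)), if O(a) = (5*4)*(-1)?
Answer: -1040/107 ≈ -9.7196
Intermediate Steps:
O(a) = -20 (O(a) = 20*(-1) = -20)
l = -1/428 (l = 1/(-428) = -1/428 ≈ -0.0023364)
J = -8 (J = -(-2)*(-4) = -2*4 = -8)
(J - 1*2) + l*(-6*O(-1)*(-1)) = (-8 - 1*2) - (-6*(-20))*(-1)/428 = (-8 - 2) - 30*(-1)/107 = -10 - 1/428*(-120) = -10 + 30/107 = -1040/107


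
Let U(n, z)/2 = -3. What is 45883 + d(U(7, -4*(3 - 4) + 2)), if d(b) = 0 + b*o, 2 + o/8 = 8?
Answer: 45595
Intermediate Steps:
o = 48 (o = -16 + 8*8 = -16 + 64 = 48)
U(n, z) = -6 (U(n, z) = 2*(-3) = -6)
d(b) = 48*b (d(b) = 0 + b*48 = 0 + 48*b = 48*b)
45883 + d(U(7, -4*(3 - 4) + 2)) = 45883 + 48*(-6) = 45883 - 288 = 45595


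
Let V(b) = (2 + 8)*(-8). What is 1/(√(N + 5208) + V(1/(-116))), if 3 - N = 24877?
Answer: -40/13033 - I*√19666/26066 ≈ -0.0030691 - 0.00538*I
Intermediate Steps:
N = -24874 (N = 3 - 1*24877 = 3 - 24877 = -24874)
V(b) = -80 (V(b) = 10*(-8) = -80)
1/(√(N + 5208) + V(1/(-116))) = 1/(√(-24874 + 5208) - 80) = 1/(√(-19666) - 80) = 1/(I*√19666 - 80) = 1/(-80 + I*√19666)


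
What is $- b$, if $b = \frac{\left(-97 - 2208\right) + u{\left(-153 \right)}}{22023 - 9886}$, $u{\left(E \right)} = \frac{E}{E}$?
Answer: $\frac{2304}{12137} \approx 0.18983$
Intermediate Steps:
$u{\left(E \right)} = 1$
$b = - \frac{2304}{12137}$ ($b = \frac{\left(-97 - 2208\right) + 1}{22023 - 9886} = \frac{\left(-97 - 2208\right) + 1}{12137} = \left(-2305 + 1\right) \frac{1}{12137} = \left(-2304\right) \frac{1}{12137} = - \frac{2304}{12137} \approx -0.18983$)
$- b = \left(-1\right) \left(- \frac{2304}{12137}\right) = \frac{2304}{12137}$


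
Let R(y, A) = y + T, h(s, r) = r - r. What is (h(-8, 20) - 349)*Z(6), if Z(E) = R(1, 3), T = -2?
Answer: 349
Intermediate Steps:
h(s, r) = 0
R(y, A) = -2 + y (R(y, A) = y - 2 = -2 + y)
Z(E) = -1 (Z(E) = -2 + 1 = -1)
(h(-8, 20) - 349)*Z(6) = (0 - 349)*(-1) = -349*(-1) = 349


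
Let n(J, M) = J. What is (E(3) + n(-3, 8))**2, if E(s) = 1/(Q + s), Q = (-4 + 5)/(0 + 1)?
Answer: 121/16 ≈ 7.5625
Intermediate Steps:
Q = 1 (Q = 1/1 = 1*1 = 1)
E(s) = 1/(1 + s)
(E(3) + n(-3, 8))**2 = (1/(1 + 3) - 3)**2 = (1/4 - 3)**2 = (-11/4)**2 = 121/16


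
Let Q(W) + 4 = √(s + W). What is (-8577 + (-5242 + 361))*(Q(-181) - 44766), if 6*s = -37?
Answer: 602514660 - 2243*I*√6738 ≈ 6.0251e+8 - 1.8412e+5*I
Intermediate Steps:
s = -37/6 (s = (⅙)*(-37) = -37/6 ≈ -6.1667)
Q(W) = -4 + √(-37/6 + W)
(-8577 + (-5242 + 361))*(Q(-181) - 44766) = (-8577 + (-5242 + 361))*((-4 + √(-222 + 36*(-181))/6) - 44766) = (-8577 - 4881)*((-4 + √(-222 - 6516)/6) - 44766) = -13458*((-4 + √(-6738)/6) - 44766) = -13458*((-4 + (I*√6738)/6) - 44766) = -13458*((-4 + I*√6738/6) - 44766) = -13458*(-44770 + I*√6738/6) = 602514660 - 2243*I*√6738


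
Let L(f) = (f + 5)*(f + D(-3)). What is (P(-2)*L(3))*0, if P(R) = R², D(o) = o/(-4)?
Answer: 0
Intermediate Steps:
D(o) = -o/4 (D(o) = o*(-¼) = -o/4)
L(f) = (5 + f)*(¾ + f) (L(f) = (f + 5)*(f - ¼*(-3)) = (5 + f)*(f + ¾) = (5 + f)*(¾ + f))
(P(-2)*L(3))*0 = ((-2)²*(15/4 + 3² + (23/4)*3))*0 = (4*(15/4 + 9 + 69/4))*0 = (4*30)*0 = 120*0 = 0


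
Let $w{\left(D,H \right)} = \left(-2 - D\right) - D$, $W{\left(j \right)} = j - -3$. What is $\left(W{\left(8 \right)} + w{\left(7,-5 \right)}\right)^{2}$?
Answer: $25$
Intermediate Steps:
$W{\left(j \right)} = 3 + j$ ($W{\left(j \right)} = j + 3 = 3 + j$)
$w{\left(D,H \right)} = -2 - 2 D$
$\left(W{\left(8 \right)} + w{\left(7,-5 \right)}\right)^{2} = \left(\left(3 + 8\right) - 16\right)^{2} = \left(11 - 16\right)^{2} = \left(-5\right)^{2} = 25$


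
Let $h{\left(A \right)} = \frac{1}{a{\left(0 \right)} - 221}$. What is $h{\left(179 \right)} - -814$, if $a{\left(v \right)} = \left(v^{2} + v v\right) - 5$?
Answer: $\frac{183963}{226} \approx 814.0$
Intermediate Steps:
$a{\left(v \right)} = -5 + 2 v^{2}$ ($a{\left(v \right)} = \left(v^{2} + v^{2}\right) - 5 = 2 v^{2} - 5 = -5 + 2 v^{2}$)
$h{\left(A \right)} = - \frac{1}{226}$ ($h{\left(A \right)} = \frac{1}{\left(-5 + 2 \cdot 0^{2}\right) - 221} = \frac{1}{\left(-5 + 2 \cdot 0\right) - 221} = \frac{1}{\left(-5 + 0\right) - 221} = \frac{1}{-5 - 221} = \frac{1}{-226} = - \frac{1}{226}$)
$h{\left(179 \right)} - -814 = - \frac{1}{226} - -814 = - \frac{1}{226} + 814 = \frac{183963}{226}$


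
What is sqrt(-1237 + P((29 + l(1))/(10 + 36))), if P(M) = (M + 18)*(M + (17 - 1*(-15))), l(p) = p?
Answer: I*sqrt(332194)/23 ≈ 25.059*I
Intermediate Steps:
P(M) = (18 + M)*(32 + M) (P(M) = (18 + M)*(M + (17 + 15)) = (18 + M)*(M + 32) = (18 + M)*(32 + M))
sqrt(-1237 + P((29 + l(1))/(10 + 36))) = sqrt(-1237 + (576 + ((29 + 1)/(10 + 36))**2 + 50*((29 + 1)/(10 + 36)))) = sqrt(-1237 + (576 + (30/46)**2 + 50*(30/46))) = sqrt(-1237 + (576 + (30*(1/46))**2 + 50*(30*(1/46)))) = sqrt(-1237 + (576 + (15/23)**2 + 50*(15/23))) = sqrt(-1237 + (576 + 225/529 + 750/23)) = sqrt(-1237 + 322179/529) = sqrt(-332194/529) = I*sqrt(332194)/23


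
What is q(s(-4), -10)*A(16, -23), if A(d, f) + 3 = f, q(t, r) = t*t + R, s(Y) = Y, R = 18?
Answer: -884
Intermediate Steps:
q(t, r) = 18 + t**2 (q(t, r) = t*t + 18 = t**2 + 18 = 18 + t**2)
A(d, f) = -3 + f
q(s(-4), -10)*A(16, -23) = (18 + (-4)**2)*(-3 - 23) = (18 + 16)*(-26) = 34*(-26) = -884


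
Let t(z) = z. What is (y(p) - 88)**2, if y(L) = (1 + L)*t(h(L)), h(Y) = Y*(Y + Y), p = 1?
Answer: 7056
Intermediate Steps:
h(Y) = 2*Y**2 (h(Y) = Y*(2*Y) = 2*Y**2)
y(L) = 2*L**2*(1 + L) (y(L) = (1 + L)*(2*L**2) = 2*L**2*(1 + L))
(y(p) - 88)**2 = (2*1**2*(1 + 1) - 88)**2 = (2*1*2 - 88)**2 = (4 - 88)**2 = (-84)**2 = 7056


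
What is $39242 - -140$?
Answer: $39382$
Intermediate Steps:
$39242 - -140 = 39242 + 140 = 39382$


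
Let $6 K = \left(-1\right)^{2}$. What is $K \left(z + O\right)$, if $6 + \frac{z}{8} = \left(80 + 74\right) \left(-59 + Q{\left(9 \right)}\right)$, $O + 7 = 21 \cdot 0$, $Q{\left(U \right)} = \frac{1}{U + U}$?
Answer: $- \frac{654071}{54} \approx -12112.0$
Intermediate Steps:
$K = \frac{1}{6}$ ($K = \frac{\left(-1\right)^{2}}{6} = \frac{1}{6} \cdot 1 = \frac{1}{6} \approx 0.16667$)
$Q{\left(U \right)} = \frac{1}{2 U}$
$O = -7$ ($O = -7 + 21 \cdot 0 = -7 + 0 = -7$)
$z = - \frac{654008}{9}$ ($z = -48 + 8 \left(80 + 74\right) \left(-59 + \frac{1}{2 \cdot 9}\right) = -48 + 8 \cdot 154 \left(-59 + \frac{1}{2} \cdot \frac{1}{9}\right) = -48 + 8 \cdot 154 \left(-59 + \frac{1}{18}\right) = -48 + 8 \cdot 154 \left(- \frac{1061}{18}\right) = -48 + 8 \left(- \frac{81697}{9}\right) = -48 - \frac{653576}{9} = - \frac{654008}{9} \approx -72668.0$)
$K \left(z + O\right) = \frac{- \frac{654008}{9} - 7}{6} = \frac{1}{6} \left(- \frac{654071}{9}\right) = - \frac{654071}{54}$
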